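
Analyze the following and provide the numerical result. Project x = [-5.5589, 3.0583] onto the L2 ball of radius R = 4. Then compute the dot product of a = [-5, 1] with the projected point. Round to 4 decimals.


Step 1: Compute ||x|| (intermediates to 6 decimals).
||x|| = sqrt((-5.5589)^2 + 3.0583^2) = 6.344649
Step 2: Project.
Since ||x|| > R, scale = R/||x|| = 4/6.344649 = 0.630453, proj(x) = scale * x
proj(x) = [-3.504625, 1.928114]
Step 3: Dot product.
a^T * proj(x) = -5*(-3.504625) + 1*1.928114 = 19.4512


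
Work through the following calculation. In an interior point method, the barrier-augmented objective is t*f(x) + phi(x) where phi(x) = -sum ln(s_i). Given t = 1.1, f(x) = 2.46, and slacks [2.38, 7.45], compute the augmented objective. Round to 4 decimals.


Step 1: Compute log-barrier.
ln values: [0.8671, 2.0082]
phi = -(0.8671 + 2.0082) = -2.8753
Step 2: Compute augmented objective.
t*f(x) = 1.1*2.46 = 2.706
Total = 2.706 - 2.8753 = -0.1693


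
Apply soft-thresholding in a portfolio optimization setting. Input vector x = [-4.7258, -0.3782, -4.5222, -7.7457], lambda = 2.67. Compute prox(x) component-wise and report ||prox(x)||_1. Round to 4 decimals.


Soft-thresholding with lambda = 2.67:
prox(-4.7258) = sign(-4.7258)*max(|-4.7258| - 2.67, 0) = -2.0558
prox(-0.3782) = sign(-0.3782)*max(|-0.3782| - 2.67, 0) = 0.0
prox(-4.5222) = sign(-4.5222)*max(|-4.5222| - 2.67, 0) = -1.8522
prox(-7.7457) = sign(-7.7457)*max(|-7.7457| - 2.67, 0) = -5.0757
prox(x) = [-2.0558, 0.0, -1.8522, -5.0757]
||prox(x)||_1 = 2.0558 + 0.0 + 1.8522 + 5.0757 = 8.9837


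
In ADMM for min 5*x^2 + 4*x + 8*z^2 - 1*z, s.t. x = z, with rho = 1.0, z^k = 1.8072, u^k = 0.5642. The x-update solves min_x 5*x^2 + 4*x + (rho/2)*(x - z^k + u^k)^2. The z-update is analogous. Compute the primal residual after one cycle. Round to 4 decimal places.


ADMM iteration with rho = 1.0, z^k = 1.8072, u^k = 0.5642
Step 1: x-update.
Minimize 5*x^2 + 4*x + (1.0/2)*(x - 1.8072 + 0.5642)^2
FOC: (2*5 + 1.0)*x = -4 + 1.0*(1.8072 - 0.5642)
x^{k+1} = -0.2506
Step 2: z-update.
Minimize 8*z^2 - 1*z + (1.0/2)*(-0.2506 - z + 0.5642)^2
FOC: (2*8 + 1.0)*z = 1 + 1.0*(-0.2506 + 0.5642)
z^{k+1} = 0.0773
Step 3: u-update.
u^{k+1} = 0.5642 - 0.2506 - 0.0773 = 0.2363
Step 4: Primal residual = |-0.2506 - 0.0773| = 0.3279


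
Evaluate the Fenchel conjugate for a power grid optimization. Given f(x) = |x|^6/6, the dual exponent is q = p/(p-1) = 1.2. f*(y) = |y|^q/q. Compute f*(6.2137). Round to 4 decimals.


The conjugate exponent q satisfies 1/p + 1/q = 1.
p = 6, so q = 6/(6 - 1) = 1.2
|y|^q = 6.2137^1.2 = 8.9541
f*(6.2137) = 8.9541 / 1.2 = 7.4617


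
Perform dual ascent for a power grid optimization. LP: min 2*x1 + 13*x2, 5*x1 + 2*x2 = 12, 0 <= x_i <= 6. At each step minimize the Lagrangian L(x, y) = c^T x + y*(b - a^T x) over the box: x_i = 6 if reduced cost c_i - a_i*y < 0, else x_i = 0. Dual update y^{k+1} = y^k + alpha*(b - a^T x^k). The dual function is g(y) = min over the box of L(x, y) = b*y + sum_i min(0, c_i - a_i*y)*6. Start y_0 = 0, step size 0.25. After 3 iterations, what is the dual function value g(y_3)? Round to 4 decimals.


Dual ascent for LP: min 2*x1 + 13*x2, 5*x1 + 2*x2 = 12, 0 <= x_i <= 6
Step 1: y^k = 0.0, reduced costs: (2.0, 13.0)
  x^k = (0.0, 0.0), subgradient = b - a^T x = 12.0
  y^{k+1} = 0.0 + 0.25*12.0 = 3.0
Step 2: y^k = 3.0, reduced costs: (-13.0, 7.0)
  x^k = (6.0, 0.0), subgradient = b - a^T x = -18.0
  y^{k+1} = 3.0 + 0.25*-18.0 = -1.5
Step 3: y^k = -1.5, reduced costs: (9.5, 16.0)
  x^k = (0.0, 0.0), subgradient = b - a^T x = 12.0
  y^{k+1} = -1.5 + 0.25*12.0 = 1.5
Dual objective at y_3 = 1.5: reduced costs (-5.5, 10.0), box minimizer x = (6.0, 0.0)
g(y_3) = b*y + (c1 - a1*y)*x1 + (c2 - a2*y)*x2 = 12*1.5 + (-5.5)*6.0 + 10.0*0.0 = 18.0 - 33.0 + 0.0 = -15.0


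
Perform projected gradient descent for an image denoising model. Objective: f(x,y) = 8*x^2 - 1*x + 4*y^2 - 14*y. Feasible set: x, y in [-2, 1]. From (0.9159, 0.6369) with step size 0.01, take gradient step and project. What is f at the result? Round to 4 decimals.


Step 1: Compute gradient at (0.9159, 0.6369).
grad_x = 2*8*0.9159 - 1 = 13.6544
grad_y = 2*4*0.6369 - 14 = -8.9048
Step 2: Gradient step.
x_raw = 0.9159 - 0.01*13.6544 = 0.7794
y_raw = 0.6369 - 0.01*-8.9048 = 0.7259
Step 3: Project onto [-2, 1].
x_proj = clip(0.7794) = 0.7794
y_proj = clip(0.7259) = 0.7259
Step 4: Evaluate f.
f(0.7794, 0.7259) = -3.9755


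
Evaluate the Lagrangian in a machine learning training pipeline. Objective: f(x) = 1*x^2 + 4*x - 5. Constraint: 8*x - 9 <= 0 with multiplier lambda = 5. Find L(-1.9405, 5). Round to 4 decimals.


Step 1: Evaluate f(x).
f(-1.9405) = 1*(-1.9405)^2 + 4*(-1.9405) - 5 = -8.9965
Step 2: Evaluate g(x).
g(-1.9405) = 8*-1.9405 - 9 = -24.524
Step 3: Compute Lagrangian.
L = -8.9965 + 5*-24.524 = -131.6165


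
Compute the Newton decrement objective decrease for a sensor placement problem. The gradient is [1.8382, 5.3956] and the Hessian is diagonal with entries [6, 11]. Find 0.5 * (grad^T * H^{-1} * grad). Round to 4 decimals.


Step 1: H is diagonal, so H^(-1) * g = [0.3064, 0.4905].
Step 2: g^T H^(-1) g = sum_i g_i^2 / H_ii
  = (1.8382)^2/6 + (5.3956)^2/11
  = 0.5632 + 2.6466 = 3.2098
Step 3: Objective decrease = 0.5 * g^T H^(-1) g = 1.6049


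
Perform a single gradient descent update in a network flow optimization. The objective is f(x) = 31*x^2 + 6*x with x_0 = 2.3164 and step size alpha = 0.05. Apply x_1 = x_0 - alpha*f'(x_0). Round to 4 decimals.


We compute the gradient at x_0 and apply the update.
f'(x) = 62*x + 6
f'(2.3164) = 62*2.3164 + 6 = 149.6168
x_1 = 2.3164 - 0.05*149.6168 = -5.1644


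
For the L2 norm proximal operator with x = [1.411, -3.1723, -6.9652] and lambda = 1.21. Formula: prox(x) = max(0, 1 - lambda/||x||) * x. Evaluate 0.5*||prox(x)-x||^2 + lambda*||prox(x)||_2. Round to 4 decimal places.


Step 1: Compute ||x||.
||x|| = 7.7826
Step 2: Compute scaling factor.
scale = max(0, 1 - 1.21/7.7826) = 0.8445
Step 3: prox(x) = [1.1916, -2.6791, -5.8823]
||prox(x)|| = 6.5726
Step 4: Proximal objective.
0.5*||prox-x||^2 = 0.7321
lambda*||prox|| = 7.9528
Total = 8.6849


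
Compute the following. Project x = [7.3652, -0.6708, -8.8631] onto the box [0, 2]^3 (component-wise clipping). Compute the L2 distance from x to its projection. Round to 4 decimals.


Project each component onto [0, 2].
clip(7.3652) = 2.0, clip(-0.6708) = 0.0, clip(-8.8631) = 0.0
Projection = [2.0, 0.0, 0.0]
Squared diffs: [28.7854, 0.45, 78.5545]
Distance = sqrt(107.7899) = 10.3822


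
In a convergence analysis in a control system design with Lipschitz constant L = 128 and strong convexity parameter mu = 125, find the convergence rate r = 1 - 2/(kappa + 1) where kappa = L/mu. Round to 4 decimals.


Step 1: Compute the condition number.
kappa = L/mu = 128/125 = 1.024
Step 2: Compute the convergence rate.
r = 1 - 2/(kappa + 1) = 1 - 2*mu/(L + mu) = (L - mu)/(L + mu) = 3/253 = 0.0119


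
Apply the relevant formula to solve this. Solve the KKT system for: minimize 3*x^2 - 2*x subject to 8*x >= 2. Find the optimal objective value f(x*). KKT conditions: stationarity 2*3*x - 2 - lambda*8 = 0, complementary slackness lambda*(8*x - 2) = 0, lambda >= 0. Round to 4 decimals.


Step 1: Try lambda = 0 (constraint inactive).
Stationarity: 2*3*x - 2 = 0
x* = 2/(2*3) = 1/3 = 0.3333 (rounded; the exact value 1/3 is used below)
Check constraint: 8*0.3333 = 2.6664 >= 2 -- satisfied.
Step 2: Compute optimal value.
f(x*) = 3*(1/3)^2 - 2*(1/3) = -0.3333


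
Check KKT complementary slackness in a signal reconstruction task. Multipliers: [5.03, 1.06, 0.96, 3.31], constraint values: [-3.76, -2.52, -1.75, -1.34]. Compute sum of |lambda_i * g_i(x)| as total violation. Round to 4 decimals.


KKT complementary slackness check:
lambda_1 * g_1 = 5.03 * -3.76 = -18.9128
lambda_2 * g_2 = 1.06 * -2.52 = -2.6712
lambda_3 * g_3 = 0.96 * -1.75 = -1.68
lambda_4 * g_4 = 3.31 * -1.34 = -4.4354
Total violation = 18.9128 + 2.6712 + 1.68 + 4.4354 = 27.6994


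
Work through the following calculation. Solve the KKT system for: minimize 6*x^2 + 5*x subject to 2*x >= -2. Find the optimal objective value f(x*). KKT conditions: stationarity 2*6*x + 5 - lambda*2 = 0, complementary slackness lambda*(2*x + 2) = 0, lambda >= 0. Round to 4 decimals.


Step 1: Try lambda = 0 (constraint inactive).
Stationarity: 2*6*x + 5 = 0
x* = -5/(2*6) = -5/12 = -0.4167 (rounded; the exact value -5/12 is used below)
Check constraint: 2*-0.4167 = -0.8334 >= -2 -- satisfied.
Step 2: Compute optimal value.
f(x*) = 6*(-5/12)^2 + 5*(-5/12) = -1.0417


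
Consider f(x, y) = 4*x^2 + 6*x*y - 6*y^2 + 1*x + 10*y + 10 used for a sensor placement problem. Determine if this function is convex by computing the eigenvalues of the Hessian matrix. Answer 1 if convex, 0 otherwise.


The Hessian of f(x,y) = 4*x^2 + 6*x*y - 6*y^2 + 1*x + 10*y + 10 is:
H = [[8, 6], [6, -12]]
Trace = 8 - 12 = -4
Determinant = 8*-12 - (6)^2 = -132
Discriminant = (-4)^2 - 4*-132 = 544.0
Eigenvalues: lambda_1 = -13.6619, lambda_2 = 9.6619
The function is not convex.

0


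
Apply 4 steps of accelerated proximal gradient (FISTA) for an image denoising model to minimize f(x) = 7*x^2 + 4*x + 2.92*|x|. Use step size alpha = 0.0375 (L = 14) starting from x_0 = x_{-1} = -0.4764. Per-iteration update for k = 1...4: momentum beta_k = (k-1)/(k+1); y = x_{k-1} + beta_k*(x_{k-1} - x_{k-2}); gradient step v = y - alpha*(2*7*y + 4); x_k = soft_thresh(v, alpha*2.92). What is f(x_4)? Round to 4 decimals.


FISTA on f(x) = 7*x^2 + 4*x + 2.92*|x|
L = 14, alpha = 0.0375
Iteration 1: beta = 0.0, y = -0.4764 + 0.0*(-0.4764 + 0.4764) = -0.4764
  grad(y) = -2.6696, v = y - alpha*grad = -0.3763
  prox(v) = soft_thresh(-0.3763, 0.1095) = -0.2668
Iteration 2: beta = 0.3333, y = -0.2668 + 0.3333*(-0.2668 + 0.4764) = -0.1969
  grad(y) = 1.2431, v = y - alpha*grad = -0.2435
  prox(v) = soft_thresh(-0.2435, 0.1095) = -0.134
Iteration 3: beta = 0.5, y = -0.134 + 0.5*(-0.134 + 0.2668) = -0.0677
  grad(y) = 3.0528, v = y - alpha*grad = -0.1821
  prox(v) = soft_thresh(-0.1821, 0.1095) = -0.0726
Iteration 4: beta = 0.6, y = -0.0726 + 0.6*(-0.0726 + 0.134) = -0.0358
  grad(y) = 3.4988, v = y - alpha*grad = -0.167
  prox(v) = soft_thresh(-0.167, 0.1095) = -0.0575
f(x_4) = 7*(-0.0575)^2 + 4*(-0.0575) + 2.92*|-0.0575| = -0.039


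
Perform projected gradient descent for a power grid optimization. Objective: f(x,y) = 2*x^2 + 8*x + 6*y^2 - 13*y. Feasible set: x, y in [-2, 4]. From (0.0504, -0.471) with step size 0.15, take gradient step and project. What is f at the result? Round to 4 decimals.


Step 1: Compute gradient at (0.0504, -0.471).
grad_x = 2*2*0.0504 + 8 = 8.2016
grad_y = 2*6*-0.471 - 13 = -18.652
Step 2: Gradient step.
x_raw = 0.0504 - 0.15*8.2016 = -1.1798
y_raw = -0.471 - 0.15*-18.652 = 2.3268
Step 3: Project onto [-2, 4].
x_proj = clip(-1.1798) = -1.1798
y_proj = clip(2.3268) = 2.3268
Step 4: Evaluate f.
f(-1.1798, 2.3268) = -4.4191


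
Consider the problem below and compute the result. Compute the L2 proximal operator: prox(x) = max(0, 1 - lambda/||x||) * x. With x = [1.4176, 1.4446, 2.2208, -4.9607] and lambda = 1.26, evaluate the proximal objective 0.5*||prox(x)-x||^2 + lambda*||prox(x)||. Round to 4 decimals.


Step 1: Compute ||x||.
||x|| = 5.7997
Step 2: Compute scaling factor.
scale = max(0, 1 - 1.26/5.7997) = 0.7827
Step 3: prox(x) = [1.1096, 1.1308, 1.7383, -3.883]
||prox(x)|| = 4.5397
Step 4: Proximal objective.
0.5*||prox-x||^2 = 0.7938
lambda*||prox|| = 5.72
Total = 6.5139


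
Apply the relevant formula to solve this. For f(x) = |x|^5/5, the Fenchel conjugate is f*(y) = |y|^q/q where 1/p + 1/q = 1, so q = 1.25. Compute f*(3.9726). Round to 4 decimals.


The conjugate exponent q satisfies 1/p + 1/q = 1.
p = 5, so q = 5/(5 - 1) = 1.25
|y|^q = 3.9726^1.25 = 5.6085
f*(3.9726) = 5.6085 / 1.25 = 4.4868


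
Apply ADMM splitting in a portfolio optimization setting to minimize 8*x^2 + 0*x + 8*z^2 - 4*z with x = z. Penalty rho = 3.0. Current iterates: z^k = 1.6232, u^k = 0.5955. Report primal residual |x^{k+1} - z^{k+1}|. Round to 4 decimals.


ADMM iteration with rho = 3.0, z^k = 1.6232, u^k = 0.5955
Step 1: x-update.
Minimize 8*x^2 + 0*x + (3.0/2)*(x - 1.6232 + 0.5955)^2
FOC: (2*8 + 3.0)*x = 0 + 3.0*(1.6232 - 0.5955)
x^{k+1} = 0.1623
Step 2: z-update.
Minimize 8*z^2 - 4*z + (3.0/2)*(0.1623 - z + 0.5955)^2
FOC: (2*8 + 3.0)*z = 4 + 3.0*(0.1623 + 0.5955)
z^{k+1} = 0.3302
Step 3: u-update.
u^{k+1} = 0.5955 + 0.1623 - 0.3302 = 0.4276
Step 4: Primal residual = |0.1623 - 0.3302| = 0.1679


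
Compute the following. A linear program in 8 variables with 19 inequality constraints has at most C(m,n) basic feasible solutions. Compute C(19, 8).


Each vertex corresponds to some choice of n active constraints out of m, so the number of vertices is at most C(m, n) = m! / (n!(m-n)!).
m = 19, n = 8
Numerator: 19 * 18 * 17 * 16 * 15 * 14 * 13 * 12
Denominator: 8! = 40320
C(19, 8) = 75582


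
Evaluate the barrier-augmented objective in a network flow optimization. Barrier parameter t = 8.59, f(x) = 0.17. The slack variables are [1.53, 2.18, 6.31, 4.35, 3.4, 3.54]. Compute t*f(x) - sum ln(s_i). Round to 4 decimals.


Step 1: Compute log-barrier.
ln values: [0.4253, 0.7793, 1.8421, 1.4702, 1.2238, 1.2641]
phi = -(0.4253 + 0.7793 + 1.8421 + 1.4702 + 1.2238 + 1.2641) = -7.0048
Step 2: Compute augmented objective.
t*f(x) = 8.59*0.17 = 1.4603
Total = 1.4603 - 7.0048 = -5.5445


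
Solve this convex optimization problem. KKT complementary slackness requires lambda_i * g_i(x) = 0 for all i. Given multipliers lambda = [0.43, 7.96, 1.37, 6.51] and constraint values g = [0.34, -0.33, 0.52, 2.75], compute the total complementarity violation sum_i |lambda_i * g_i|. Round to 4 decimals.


KKT complementary slackness check:
lambda_1 * g_1 = 0.43 * 0.34 = 0.1462
lambda_2 * g_2 = 7.96 * -0.33 = -2.6268
lambda_3 * g_3 = 1.37 * 0.52 = 0.7124
lambda_4 * g_4 = 6.51 * 2.75 = 17.9025
Total violation = 0.1462 + 2.6268 + 0.7124 + 17.9025 = 21.3879


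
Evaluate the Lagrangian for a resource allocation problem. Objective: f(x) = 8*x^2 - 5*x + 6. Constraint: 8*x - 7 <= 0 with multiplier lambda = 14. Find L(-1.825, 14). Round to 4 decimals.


Step 1: Evaluate f(x).
f(-1.825) = 8*(-1.825)^2 - 5*(-1.825) + 6 = 41.77
Step 2: Evaluate g(x).
g(-1.825) = 8*-1.825 - 7 = -21.6
Step 3: Compute Lagrangian.
L = 41.77 + 14*-21.6 = -260.63


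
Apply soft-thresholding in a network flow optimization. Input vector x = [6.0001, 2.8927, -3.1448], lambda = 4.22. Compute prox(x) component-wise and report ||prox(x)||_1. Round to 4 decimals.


Soft-thresholding with lambda = 4.22:
prox(6.0001) = sign(6.0001)*max(|6.0001| - 4.22, 0) = 1.7801
prox(2.8927) = sign(2.8927)*max(|2.8927| - 4.22, 0) = 0.0
prox(-3.1448) = sign(-3.1448)*max(|-3.1448| - 4.22, 0) = 0.0
prox(x) = [1.7801, 0.0, 0.0]
||prox(x)||_1 = 1.7801 + 0.0 + 0.0 = 1.7801


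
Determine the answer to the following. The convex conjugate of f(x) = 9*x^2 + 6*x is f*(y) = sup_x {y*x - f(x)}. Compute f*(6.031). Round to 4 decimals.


f*(y) = sup_x {y*x - a*x^2 - b*x} = sup_x {(y-b)*x - a*x^2}
FOC: (y - b) - 2a*x = 0 => x* = (y - b)/(2a)
x* = (6.031 - 6)/(2*9) = 0.0017
f*(6.031) = (y-b)^2/(4a) = (6.031 - 6)^2/(4*9)
= 0.001/36 = 0.0


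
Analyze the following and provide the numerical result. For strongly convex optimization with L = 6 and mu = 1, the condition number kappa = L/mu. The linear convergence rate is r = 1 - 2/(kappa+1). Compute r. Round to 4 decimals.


Step 1: Compute the condition number.
kappa = L/mu = 6/1 = 6.0
Step 2: Compute the convergence rate.
r = 1 - 2/(kappa + 1) = 1 - 2*mu/(L + mu) = (L - mu)/(L + mu) = 5/7 = 0.7143


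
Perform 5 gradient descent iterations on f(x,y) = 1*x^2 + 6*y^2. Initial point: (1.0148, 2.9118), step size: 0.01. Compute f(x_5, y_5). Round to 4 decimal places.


Gradient descent on f(x,y) = 1*x^2 + 6*y^2.
Starting point: (1.0148, 2.9118), alpha = 0.01
Step 1: grad_x = 2*1*1.0148 = 2.0296, grad_y = 2*6*2.9118 = 34.9416
  x_1 = 1.0148 - 0.01*2.0296 = 0.9945
  y_1 = 2.9118 - 0.01*34.9416 = 2.5624
Step 2: grad_x = 2*1*0.9945 = 1.989, grad_y = 2*6*2.5624 = 30.7486
  x_2 = 0.9945 - 0.01*1.989 = 0.9746
  y_2 = 2.5624 - 0.01*30.7486 = 2.2549
Step 3: grad_x = 2*1*0.9746 = 1.9492, grad_y = 2*6*2.2549 = 27.0588
  x_3 = 0.9746 - 0.01*1.9492 = 0.9551
  y_3 = 2.2549 - 0.01*27.0588 = 1.9843
Step 4: grad_x = 2*1*0.9551 = 1.9102, grad_y = 2*6*1.9843 = 23.8117
  x_4 = 0.9551 - 0.01*1.9102 = 0.936
  y_4 = 1.9843 - 0.01*23.8117 = 1.7462
Step 5: grad_x = 2*1*0.936 = 1.872, grad_y = 2*6*1.7462 = 20.9543
  x_5 = 0.936 - 0.01*1.872 = 0.9173
  y_5 = 1.7462 - 0.01*20.9543 = 1.5366
f(0.9173, 1.5366) = 1*0.9173^2 + 6*1.5366^2 = 15.0092


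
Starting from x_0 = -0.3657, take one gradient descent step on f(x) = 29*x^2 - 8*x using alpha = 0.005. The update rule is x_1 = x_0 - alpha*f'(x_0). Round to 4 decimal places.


We compute the gradient at x_0 and apply the update.
f'(x) = 58*x - 8
f'(-0.3657) = 58*-0.3657 - 8 = -29.2106
x_1 = -0.3657 - 0.005*-29.2106 = -0.2196


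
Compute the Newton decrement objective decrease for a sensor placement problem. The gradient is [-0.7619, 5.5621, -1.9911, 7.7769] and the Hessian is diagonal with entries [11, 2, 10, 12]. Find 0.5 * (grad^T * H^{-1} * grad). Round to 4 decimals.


Step 1: H is diagonal, so H^(-1) * g = [-0.0693, 2.7811, -0.1991, 0.6481].
Step 2: g^T H^(-1) g = sum_i g_i^2 / H_ii
  = (-0.7619)^2/11 + (5.5621)^2/2 + (-1.9911)^2/10 + (7.7769)^2/12
  = 0.0528 + 15.4685 + 0.3964 + 5.04 = 20.9577
Step 3: Objective decrease = 0.5 * g^T H^(-1) g = 10.4789


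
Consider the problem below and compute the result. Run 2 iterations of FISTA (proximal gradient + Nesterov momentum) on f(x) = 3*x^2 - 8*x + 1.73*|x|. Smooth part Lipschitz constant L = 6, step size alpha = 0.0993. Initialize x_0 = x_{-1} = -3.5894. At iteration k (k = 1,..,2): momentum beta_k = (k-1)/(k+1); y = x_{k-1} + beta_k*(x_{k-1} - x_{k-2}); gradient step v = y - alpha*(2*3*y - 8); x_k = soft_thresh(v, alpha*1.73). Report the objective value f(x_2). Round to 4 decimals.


FISTA on f(x) = 3*x^2 - 8*x + 1.73*|x|
L = 6, alpha = 0.0993
Iteration 1: beta = 0.0, y = -3.5894 + 0.0*(-3.5894 + 3.5894) = -3.5894
  grad(y) = -29.5364, v = y - alpha*grad = -0.6564
  prox(v) = soft_thresh(-0.6564, 0.1718) = -0.4846
Iteration 2: beta = 0.3333, y = -0.4846 + 0.3333*(-0.4846 + 3.5894) = 0.5503
  grad(y) = -4.6984, v = y - alpha*grad = 1.0168
  prox(v) = soft_thresh(1.0168, 0.1718) = 0.845
f(x_2) = 3*0.845^2 - 8*0.845 + 1.73*|0.845| = -3.1561


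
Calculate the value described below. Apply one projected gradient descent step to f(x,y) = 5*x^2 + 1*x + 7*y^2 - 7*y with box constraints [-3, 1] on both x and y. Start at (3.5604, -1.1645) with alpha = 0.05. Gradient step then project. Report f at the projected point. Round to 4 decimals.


Step 1: Compute gradient at (3.5604, -1.1645).
grad_x = 2*5*3.5604 + 1 = 36.604
grad_y = 2*7*-1.1645 - 7 = -23.303
Step 2: Gradient step.
x_raw = 3.5604 - 0.05*36.604 = 1.7302
y_raw = -1.1645 - 0.05*-23.303 = 0.0007
Step 3: Project onto [-3, 1].
x_proj = clip(1.7302) = 1.0
y_proj = clip(0.0007) = 0.0007
Step 4: Evaluate f.
f(1.0, 0.0007) = 5.9955


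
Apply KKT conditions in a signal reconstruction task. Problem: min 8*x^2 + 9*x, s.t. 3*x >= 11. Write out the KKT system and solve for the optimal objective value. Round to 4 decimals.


Step 1: Try lambda = 0 (constraint inactive).
x_unc = -9/(2*8) = -0.5625
Check: 3*-0.5625 = -1.6875 < 11 -- violated!
Step 2: Constraint must be active: 3*x = 11
x* = 11/3 = 3.6667 (rounded; the exact value 11/3 is used below)
lambda = (2*8*(11/3) + 9)/3 = 22.5556
Step 3: Compute optimal value.
f(x*) = 8*(11/3)^2 + 9*(11/3) = 140.5556


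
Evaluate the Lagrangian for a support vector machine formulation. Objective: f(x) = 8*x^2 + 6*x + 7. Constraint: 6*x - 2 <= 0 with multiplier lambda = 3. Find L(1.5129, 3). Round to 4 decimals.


Step 1: Evaluate f(x).
f(1.5129) = 8*1.5129^2 + 6*1.5129 + 7 = 34.3883
Step 2: Evaluate g(x).
g(1.5129) = 6*1.5129 - 2 = 7.0774
Step 3: Compute Lagrangian.
L = 34.3883 + 3*7.0774 = 55.6205


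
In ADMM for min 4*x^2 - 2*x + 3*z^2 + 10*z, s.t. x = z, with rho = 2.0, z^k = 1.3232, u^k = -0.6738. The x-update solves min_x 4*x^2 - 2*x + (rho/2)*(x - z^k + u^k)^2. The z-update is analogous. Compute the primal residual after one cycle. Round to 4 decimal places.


ADMM iteration with rho = 2.0, z^k = 1.3232, u^k = -0.6738
Step 1: x-update.
Minimize 4*x^2 - 2*x + (2.0/2)*(x - 1.3232 - 0.6738)^2
FOC: (2*4 + 2.0)*x = 2 + 2.0*(1.3232 + 0.6738)
x^{k+1} = 0.5994
Step 2: z-update.
Minimize 3*z^2 + 10*z + (2.0/2)*(0.5994 - z - 0.6738)^2
FOC: (2*3 + 2.0)*z = -10 + 2.0*(0.5994 - 0.6738)
z^{k+1} = -1.2686
Step 3: u-update.
u^{k+1} = -0.6738 + 0.5994 + 1.2686 = 1.1942
Step 4: Primal residual = |0.5994 + 1.2686| = 1.868


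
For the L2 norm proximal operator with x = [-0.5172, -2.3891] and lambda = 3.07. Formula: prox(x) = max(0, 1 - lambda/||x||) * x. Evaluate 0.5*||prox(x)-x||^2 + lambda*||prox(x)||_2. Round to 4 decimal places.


Step 1: Compute ||x||.
||x|| = 2.4444
Step 2: Compute scaling factor.
scale = max(0, 1 - 3.07/2.4444) = 0.0
Step 3: prox(x) = [-0.0, -0.0]
||prox(x)|| = 0.0
Step 4: Proximal objective.
0.5*||prox-x||^2 = 2.9876
lambda*||prox|| = 0.0
Total = 2.9876


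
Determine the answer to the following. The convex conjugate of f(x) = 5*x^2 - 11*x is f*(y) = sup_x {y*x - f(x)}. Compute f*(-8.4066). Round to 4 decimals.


f*(y) = sup_x {y*x - a*x^2 - b*x} = sup_x {(y-b)*x - a*x^2}
FOC: (y - b) - 2a*x = 0 => x* = (y - b)/(2a)
x* = (-8.4066 + 11)/(2*5) = 0.2593
f*(-8.4066) = (y-b)^2/(4a) = (-8.4066 + 11)^2/(4*5)
= 6.7257/20 = 0.3363


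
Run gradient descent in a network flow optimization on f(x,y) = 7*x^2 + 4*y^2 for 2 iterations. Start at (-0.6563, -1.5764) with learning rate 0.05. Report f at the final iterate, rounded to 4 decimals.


Gradient descent on f(x,y) = 7*x^2 + 4*y^2.
Starting point: (-0.6563, -1.5764), alpha = 0.05
Step 1: grad_x = 2*7*-0.6563 = -9.1882, grad_y = 2*4*-1.5764 = -12.6112
  x_1 = -0.6563 - 0.05*-9.1882 = -0.1969
  y_1 = -1.5764 - 0.05*-12.6112 = -0.9458
Step 2: grad_x = 2*7*-0.1969 = -2.7565, grad_y = 2*4*-0.9458 = -7.5667
  x_2 = -0.1969 - 0.05*-2.7565 = -0.0591
  y_2 = -0.9458 - 0.05*-7.5667 = -0.5675
f(-0.0591, -0.5675) = 7*(-0.0591)^2 + 4*(-0.5675)^2 = 1.3127


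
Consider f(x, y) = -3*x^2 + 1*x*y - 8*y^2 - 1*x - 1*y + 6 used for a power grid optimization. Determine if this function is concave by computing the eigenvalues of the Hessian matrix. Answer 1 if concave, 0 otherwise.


The Hessian of f(x,y) = -3*x^2 + 1*x*y - 8*y^2 - 1*x - 1*y + 6 is:
H = [[-6, 1], [1, -16]]
Trace = -6 - 16 = -22
Determinant = -6*-16 - (1)^2 = 95
Discriminant = (-22)^2 - 4*95 = 104.0
Eigenvalues: lambda_1 = -16.099, lambda_2 = -5.901
The function is concave.

1


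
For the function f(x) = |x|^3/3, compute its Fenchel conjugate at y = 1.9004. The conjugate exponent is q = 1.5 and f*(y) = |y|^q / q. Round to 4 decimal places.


The conjugate exponent q satisfies 1/p + 1/q = 1.
p = 3, so q = 3/(3 - 1) = 1.5
|y|^q = 1.9004^1.5 = 2.6198
f*(1.9004) = 2.6198 / 1.5 = 1.7465


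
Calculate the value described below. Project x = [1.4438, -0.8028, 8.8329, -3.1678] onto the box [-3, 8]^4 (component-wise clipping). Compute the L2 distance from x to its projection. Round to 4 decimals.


Project each component onto [-3, 8].
clip(1.4438) = 1.4438, clip(-0.8028) = -0.8028, clip(8.8329) = 8.0, clip(-3.1678) = -3.0
Projection = [1.4438, -0.8028, 8.0, -3.0]
Squared diffs: [0.0, 0.0, 0.6937, 0.0282]
Distance = sqrt(0.7219) = 0.8496


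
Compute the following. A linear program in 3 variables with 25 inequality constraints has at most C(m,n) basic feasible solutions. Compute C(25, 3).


Each vertex corresponds to some choice of n active constraints out of m, so the number of vertices is at most C(m, n) = m! / (n!(m-n)!).
m = 25, n = 3
Numerator: 25 * 24 * 23
Denominator: 3! = 6
C(25, 3) = 2300


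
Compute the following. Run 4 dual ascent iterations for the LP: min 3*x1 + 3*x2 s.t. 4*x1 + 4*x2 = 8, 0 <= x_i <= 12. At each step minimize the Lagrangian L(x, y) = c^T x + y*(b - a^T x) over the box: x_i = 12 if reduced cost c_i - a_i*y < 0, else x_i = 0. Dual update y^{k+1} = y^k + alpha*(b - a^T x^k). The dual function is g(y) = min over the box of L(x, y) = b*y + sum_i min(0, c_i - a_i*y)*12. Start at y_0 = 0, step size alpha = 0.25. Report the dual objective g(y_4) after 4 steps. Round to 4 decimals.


Dual ascent for LP: min 3*x1 + 3*x2, 4*x1 + 4*x2 = 8, 0 <= x_i <= 12
Step 1: y^k = 0.0, reduced costs: (3.0, 3.0)
  x^k = (0.0, 0.0), subgradient = b - a^T x = 8.0
  y^{k+1} = 0.0 + 0.25*8.0 = 2.0
Step 2: y^k = 2.0, reduced costs: (-5.0, -5.0)
  x^k = (12.0, 12.0), subgradient = b - a^T x = -88.0
  y^{k+1} = 2.0 + 0.25*-88.0 = -20.0
Step 3: y^k = -20.0, reduced costs: (83.0, 83.0)
  x^k = (0.0, 0.0), subgradient = b - a^T x = 8.0
  y^{k+1} = -20.0 + 0.25*8.0 = -18.0
Step 4: y^k = -18.0, reduced costs: (75.0, 75.0)
  x^k = (0.0, 0.0), subgradient = b - a^T x = 8.0
  y^{k+1} = -18.0 + 0.25*8.0 = -16.0
Dual objective at y_4 = -16.0: reduced costs (67.0, 67.0), box minimizer x = (0.0, 0.0)
g(y_4) = b*y + (c1 - a1*y)*x1 + (c2 - a2*y)*x2 = 8*(-16.0) + 67.0*0.0 + 67.0*0.0 = -128.0 + 0.0 + 0.0 = -128.0


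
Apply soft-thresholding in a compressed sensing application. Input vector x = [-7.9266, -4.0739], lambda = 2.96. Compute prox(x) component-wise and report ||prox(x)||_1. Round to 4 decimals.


Soft-thresholding with lambda = 2.96:
prox(-7.9266) = sign(-7.9266)*max(|-7.9266| - 2.96, 0) = -4.9666
prox(-4.0739) = sign(-4.0739)*max(|-4.0739| - 2.96, 0) = -1.1139
prox(x) = [-4.9666, -1.1139]
||prox(x)||_1 = 4.9666 + 1.1139 = 6.0805


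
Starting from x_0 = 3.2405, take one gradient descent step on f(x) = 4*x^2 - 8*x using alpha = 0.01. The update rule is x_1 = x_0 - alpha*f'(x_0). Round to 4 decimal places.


We compute the gradient at x_0 and apply the update.
f'(x) = 8*x - 8
f'(3.2405) = 8*3.2405 - 8 = 17.924
x_1 = 3.2405 - 0.01*17.924 = 3.0613


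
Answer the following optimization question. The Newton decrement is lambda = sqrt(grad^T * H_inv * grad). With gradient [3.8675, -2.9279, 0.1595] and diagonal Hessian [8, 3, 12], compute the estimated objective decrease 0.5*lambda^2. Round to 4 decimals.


Step 1: H is diagonal, so H^(-1) * g = [0.4834, -0.976, 0.0133].
Step 2: g^T H^(-1) g = sum_i g_i^2 / H_ii
  = (3.8675)^2/8 + (-2.9279)^2/3 + (0.1595)^2/12
  = 1.8697 + 2.8575 + 0.0021 = 4.7293
Step 3: Objective decrease = 0.5 * g^T H^(-1) g = 2.3647


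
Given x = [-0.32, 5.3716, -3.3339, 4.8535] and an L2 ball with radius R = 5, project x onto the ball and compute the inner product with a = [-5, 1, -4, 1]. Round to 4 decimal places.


Step 1: Compute ||x|| (intermediates to 6 decimals).
||x|| = sqrt((-0.32)^2 + 5.3716^2 + (-3.3339)^2 + 4.8535^2) = 7.976706
Step 2: Project.
Since ||x|| > R, scale = R/||x|| = 5/7.976706 = 0.626825, proj(x) = scale * x
proj(x) = [-0.200584, 3.367053, -2.089772, 3.042295]
Step 3: Dot product.
a^T * proj(x) = -5*(-0.200584) + 1*3.367053 - 4*(-2.089772) + 1*3.042295 = 15.7714


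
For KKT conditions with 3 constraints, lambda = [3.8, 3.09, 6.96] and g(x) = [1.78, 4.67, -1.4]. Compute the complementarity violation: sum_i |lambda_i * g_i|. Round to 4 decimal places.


KKT complementary slackness check:
lambda_1 * g_1 = 3.8 * 1.78 = 6.764
lambda_2 * g_2 = 3.09 * 4.67 = 14.4303
lambda_3 * g_3 = 6.96 * -1.4 = -9.744
Total violation = 6.764 + 14.4303 + 9.744 = 30.9383


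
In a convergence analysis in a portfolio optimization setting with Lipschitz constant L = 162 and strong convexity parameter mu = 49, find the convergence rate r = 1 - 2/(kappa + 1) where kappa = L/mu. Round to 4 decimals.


Step 1: Compute the condition number.
kappa = L/mu = 162/49 = 3.3061
Step 2: Compute the convergence rate.
r = 1 - 2/(kappa + 1) = 1 - 2*mu/(L + mu) = (L - mu)/(L + mu) = 113/211 = 0.5355


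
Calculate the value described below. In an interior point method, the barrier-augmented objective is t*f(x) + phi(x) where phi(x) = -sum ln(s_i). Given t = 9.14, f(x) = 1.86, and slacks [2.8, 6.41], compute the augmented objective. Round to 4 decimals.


Step 1: Compute log-barrier.
ln values: [1.0296, 1.8579]
phi = -(1.0296 + 1.8579) = -2.8875
Step 2: Compute augmented objective.
t*f(x) = 9.14*1.86 = 17.0004
Total = 17.0004 - 2.8875 = 14.1129


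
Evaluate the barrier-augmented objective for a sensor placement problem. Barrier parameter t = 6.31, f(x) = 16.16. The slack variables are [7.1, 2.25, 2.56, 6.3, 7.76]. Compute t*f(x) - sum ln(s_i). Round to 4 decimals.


Step 1: Compute log-barrier.
ln values: [1.9601, 0.8109, 0.94, 1.8405, 2.049]
phi = -(1.9601 + 0.8109 + 0.94 + 1.8405 + 2.049) = -7.6006
Step 2: Compute augmented objective.
t*f(x) = 6.31*16.16 = 101.9696
Total = 101.9696 - 7.6006 = 94.369


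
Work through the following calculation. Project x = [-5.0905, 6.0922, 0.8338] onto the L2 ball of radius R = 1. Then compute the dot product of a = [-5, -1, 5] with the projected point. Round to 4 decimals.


Step 1: Compute ||x|| (intermediates to 6 decimals).
||x|| = sqrt((-5.0905)^2 + 6.0922^2 + 0.8338^2) = 7.982688
Step 2: Project.
Since ||x|| > R, scale = R/||x|| = 1/7.982688 = 0.125271, proj(x) = scale * x
proj(x) = [-0.637692, 0.763176, 0.104451]
Step 3: Dot product.
a^T * proj(x) = -5*(-0.637692) - 1*0.763176 + 5*0.104451 = 2.9475


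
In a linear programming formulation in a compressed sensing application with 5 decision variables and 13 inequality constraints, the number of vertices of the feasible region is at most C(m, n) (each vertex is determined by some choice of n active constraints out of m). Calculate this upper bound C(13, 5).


Each vertex corresponds to some choice of n active constraints out of m, so the number of vertices is at most C(m, n) = m! / (n!(m-n)!).
m = 13, n = 5
Numerator: 13 * 12 * 11 * 10 * 9
Denominator: 5! = 120
C(13, 5) = 1287


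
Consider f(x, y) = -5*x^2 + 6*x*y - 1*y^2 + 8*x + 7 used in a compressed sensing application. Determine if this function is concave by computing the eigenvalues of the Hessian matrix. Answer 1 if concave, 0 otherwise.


The Hessian of f(x,y) = -5*x^2 + 6*x*y - 1*y^2 + 8*x + 7 is:
H = [[-10, 6], [6, -2]]
Trace = -10 - 2 = -12
Determinant = -10*-2 - (6)^2 = -16
Discriminant = (-12)^2 - 4*-16 = 208.0
Eigenvalues: lambda_1 = -13.2111, lambda_2 = 1.2111
The function is not concave.

0


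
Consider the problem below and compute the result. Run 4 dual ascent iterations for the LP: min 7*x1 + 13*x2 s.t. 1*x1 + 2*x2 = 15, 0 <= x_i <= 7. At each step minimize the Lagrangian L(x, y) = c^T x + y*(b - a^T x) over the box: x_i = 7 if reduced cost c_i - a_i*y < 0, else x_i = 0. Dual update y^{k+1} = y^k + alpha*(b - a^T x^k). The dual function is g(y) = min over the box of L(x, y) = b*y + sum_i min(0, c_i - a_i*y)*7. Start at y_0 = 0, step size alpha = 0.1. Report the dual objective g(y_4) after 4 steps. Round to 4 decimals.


Dual ascent for LP: min 7*x1 + 13*x2, 1*x1 + 2*x2 = 15, 0 <= x_i <= 7
Step 1: y^k = 0.0, reduced costs: (7.0, 13.0)
  x^k = (0.0, 0.0), subgradient = b - a^T x = 15.0
  y^{k+1} = 0.0 + 0.1*15.0 = 1.5
Step 2: y^k = 1.5, reduced costs: (5.5, 10.0)
  x^k = (0.0, 0.0), subgradient = b - a^T x = 15.0
  y^{k+1} = 1.5 + 0.1*15.0 = 3.0
Step 3: y^k = 3.0, reduced costs: (4.0, 7.0)
  x^k = (0.0, 0.0), subgradient = b - a^T x = 15.0
  y^{k+1} = 3.0 + 0.1*15.0 = 4.5
Step 4: y^k = 4.5, reduced costs: (2.5, 4.0)
  x^k = (0.0, 0.0), subgradient = b - a^T x = 15.0
  y^{k+1} = 4.5 + 0.1*15.0 = 6.0
Dual objective at y_4 = 6.0: reduced costs (1.0, 1.0), box minimizer x = (0.0, 0.0)
g(y_4) = b*y + (c1 - a1*y)*x1 + (c2 - a2*y)*x2 = 15*6.0 + 1.0*0.0 + 1.0*0.0 = 90.0 + 0.0 + 0.0 = 90.0


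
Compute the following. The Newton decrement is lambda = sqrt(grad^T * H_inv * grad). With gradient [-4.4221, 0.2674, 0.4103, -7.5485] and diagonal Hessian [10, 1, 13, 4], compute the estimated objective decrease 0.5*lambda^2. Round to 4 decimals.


Step 1: H is diagonal, so H^(-1) * g = [-0.4422, 0.2674, 0.0316, -1.8871].
Step 2: g^T H^(-1) g = sum_i g_i^2 / H_ii
  = (-4.4221)^2/10 + (0.2674)^2/1 + (0.4103)^2/13 + (-7.5485)^2/4
  = 1.9555 + 0.0715 + 0.0129 + 14.245 = 16.2849
Step 3: Objective decrease = 0.5 * g^T H^(-1) g = 8.1425


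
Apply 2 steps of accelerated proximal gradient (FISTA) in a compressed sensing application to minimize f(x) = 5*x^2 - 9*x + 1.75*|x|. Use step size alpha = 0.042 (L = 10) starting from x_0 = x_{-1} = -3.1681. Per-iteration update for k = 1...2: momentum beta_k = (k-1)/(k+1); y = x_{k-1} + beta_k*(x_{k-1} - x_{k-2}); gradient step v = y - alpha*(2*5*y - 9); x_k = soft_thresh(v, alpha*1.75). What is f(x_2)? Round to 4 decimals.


FISTA on f(x) = 5*x^2 - 9*x + 1.75*|x|
L = 10, alpha = 0.042
Iteration 1: beta = 0.0, y = -3.1681 + 0.0*(-3.1681 + 3.1681) = -3.1681
  grad(y) = -40.681, v = y - alpha*grad = -1.4595
  prox(v) = soft_thresh(-1.4595, 0.0735) = -1.386
Iteration 2: beta = 0.3333, y = -1.386 + 0.3333*(-1.386 + 3.1681) = -0.792
  grad(y) = -16.9196, v = y - alpha*grad = -0.0813
  prox(v) = soft_thresh(-0.0813, 0.0735) = -0.0078
f(x_2) = 5*(-0.0078)^2 - 9*(-0.0078) + 1.75*|-0.0078| = 0.0846


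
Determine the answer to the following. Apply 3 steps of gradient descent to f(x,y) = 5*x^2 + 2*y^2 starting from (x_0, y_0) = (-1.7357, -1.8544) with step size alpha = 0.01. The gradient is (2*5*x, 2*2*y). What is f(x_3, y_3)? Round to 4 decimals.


Gradient descent on f(x,y) = 5*x^2 + 2*y^2.
Starting point: (-1.7357, -1.8544), alpha = 0.01
Step 1: grad_x = 2*5*-1.7357 = -17.357, grad_y = 2*2*-1.8544 = -7.4176
  x_1 = -1.7357 - 0.01*-17.357 = -1.5621
  y_1 = -1.8544 - 0.01*-7.4176 = -1.7802
Step 2: grad_x = 2*5*-1.5621 = -15.6213, grad_y = 2*2*-1.7802 = -7.1209
  x_2 = -1.5621 - 0.01*-15.6213 = -1.4059
  y_2 = -1.7802 - 0.01*-7.1209 = -1.709
Step 3: grad_x = 2*5*-1.4059 = -14.0592, grad_y = 2*2*-1.709 = -6.8361
  x_3 = -1.4059 - 0.01*-14.0592 = -1.2653
  y_3 = -1.709 - 0.01*-6.8361 = -1.6407
f(-1.2653, -1.6407) = 5*(-1.2653)^2 + 2*(-1.6407)^2 = 13.3887


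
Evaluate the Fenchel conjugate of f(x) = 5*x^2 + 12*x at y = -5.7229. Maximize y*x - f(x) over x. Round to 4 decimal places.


f*(y) = sup_x {y*x - a*x^2 - b*x} = sup_x {(y-b)*x - a*x^2}
FOC: (y - b) - 2a*x = 0 => x* = (y - b)/(2a)
x* = (-5.7229 - 12)/(2*5) = -1.7723
f*(-5.7229) = (y-b)^2/(4a) = (-5.7229 - 12)^2/(4*5)
= 314.1012/20 = 15.7051


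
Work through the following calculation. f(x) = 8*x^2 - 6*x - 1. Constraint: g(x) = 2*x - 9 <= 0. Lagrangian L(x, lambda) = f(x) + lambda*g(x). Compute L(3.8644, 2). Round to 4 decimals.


Step 1: Evaluate f(x).
f(3.8644) = 8*3.8644^2 - 6*3.8644 - 1 = 95.2823
Step 2: Evaluate g(x).
g(3.8644) = 2*3.8644 - 9 = -1.2712
Step 3: Compute Lagrangian.
L = 95.2823 + 2*-1.2712 = 92.7399


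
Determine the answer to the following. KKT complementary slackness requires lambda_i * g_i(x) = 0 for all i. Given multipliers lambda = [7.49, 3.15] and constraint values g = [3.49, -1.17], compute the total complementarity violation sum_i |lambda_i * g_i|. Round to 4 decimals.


KKT complementary slackness check:
lambda_1 * g_1 = 7.49 * 3.49 = 26.1401
lambda_2 * g_2 = 3.15 * -1.17 = -3.6855
Total violation = 26.1401 + 3.6855 = 29.8256


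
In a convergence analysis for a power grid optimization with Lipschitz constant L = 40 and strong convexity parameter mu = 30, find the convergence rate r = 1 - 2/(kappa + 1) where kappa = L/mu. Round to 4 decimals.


Step 1: Compute the condition number.
kappa = L/mu = 40/30 = 1.3333
Step 2: Compute the convergence rate.
r = 1 - 2/(kappa + 1) = 1 - 2*mu/(L + mu) = (L - mu)/(L + mu) = 10/70 = 0.1429


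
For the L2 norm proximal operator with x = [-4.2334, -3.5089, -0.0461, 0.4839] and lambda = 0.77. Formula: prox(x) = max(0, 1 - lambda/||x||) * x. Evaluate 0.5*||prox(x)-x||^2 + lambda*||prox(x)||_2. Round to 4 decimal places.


Step 1: Compute ||x||.
||x|| = 5.52
Step 2: Compute scaling factor.
scale = max(0, 1 - 0.77/5.52) = 0.8605
Step 3: prox(x) = [-3.6429, -3.0194, -0.0397, 0.4164]
||prox(x)|| = 4.75
Step 4: Proximal objective.
0.5*||prox-x||^2 = 0.2965
lambda*||prox|| = 3.6575
Total = 3.9539


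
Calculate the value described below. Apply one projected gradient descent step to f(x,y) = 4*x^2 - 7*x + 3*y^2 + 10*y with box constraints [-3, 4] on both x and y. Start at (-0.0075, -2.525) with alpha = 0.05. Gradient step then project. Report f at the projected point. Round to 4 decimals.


Step 1: Compute gradient at (-0.0075, -2.525).
grad_x = 2*4*-0.0075 - 7 = -7.06
grad_y = 2*3*-2.525 + 10 = -5.15
Step 2: Gradient step.
x_raw = -0.0075 - 0.05*-7.06 = 0.3455
y_raw = -2.525 - 0.05*-5.15 = -2.2675
Step 3: Project onto [-3, 4].
x_proj = clip(0.3455) = 0.3455
y_proj = clip(-2.2675) = -2.2675
Step 4: Evaluate f.
f(0.3455, -2.2675) = -9.1914


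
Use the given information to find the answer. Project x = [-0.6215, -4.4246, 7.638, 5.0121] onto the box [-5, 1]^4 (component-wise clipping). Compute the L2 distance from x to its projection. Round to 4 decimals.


Project each component onto [-5, 1].
clip(-0.6215) = -0.6215, clip(-4.4246) = -4.4246, clip(7.638) = 1.0, clip(5.0121) = 1.0
Projection = [-0.6215, -4.4246, 1.0, 1.0]
Squared diffs: [0.0, 0.0, 44.063, 16.0969]
Distance = sqrt(60.1599) = 7.7563


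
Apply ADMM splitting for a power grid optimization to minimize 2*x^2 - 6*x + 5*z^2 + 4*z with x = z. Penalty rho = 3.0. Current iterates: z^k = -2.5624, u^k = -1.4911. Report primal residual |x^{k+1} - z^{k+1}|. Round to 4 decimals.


ADMM iteration with rho = 3.0, z^k = -2.5624, u^k = -1.4911
Step 1: x-update.
Minimize 2*x^2 - 6*x + (3.0/2)*(x + 2.5624 - 1.4911)^2
FOC: (2*2 + 3.0)*x = 6 + 3.0*(-2.5624 + 1.4911)
x^{k+1} = 0.398
Step 2: z-update.
Minimize 5*z^2 + 4*z + (3.0/2)*(0.398 - z - 1.4911)^2
FOC: (2*5 + 3.0)*z = -4 + 3.0*(0.398 - 1.4911)
z^{k+1} = -0.5599
Step 3: u-update.
u^{k+1} = -1.4911 + 0.398 + 0.5599 = -0.5331
Step 4: Primal residual = |0.398 + 0.5599| = 0.958


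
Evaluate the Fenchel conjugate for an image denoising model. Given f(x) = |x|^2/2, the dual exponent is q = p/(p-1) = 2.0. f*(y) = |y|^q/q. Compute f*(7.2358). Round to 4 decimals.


The conjugate exponent q satisfies 1/p + 1/q = 1.
p = 2, so q = 2/(2 - 1) = 2.0
|y|^q = 7.2358^2.0 = 52.3568
f*(7.2358) = 52.3568 / 2.0 = 26.1784


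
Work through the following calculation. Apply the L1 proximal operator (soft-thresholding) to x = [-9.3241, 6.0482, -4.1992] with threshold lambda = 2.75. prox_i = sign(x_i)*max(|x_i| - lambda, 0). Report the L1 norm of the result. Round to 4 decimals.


Soft-thresholding with lambda = 2.75:
prox(-9.3241) = sign(-9.3241)*max(|-9.3241| - 2.75, 0) = -6.5741
prox(6.0482) = sign(6.0482)*max(|6.0482| - 2.75, 0) = 3.2982
prox(-4.1992) = sign(-4.1992)*max(|-4.1992| - 2.75, 0) = -1.4492
prox(x) = [-6.5741, 3.2982, -1.4492]
||prox(x)||_1 = 6.5741 + 3.2982 + 1.4492 = 11.3215


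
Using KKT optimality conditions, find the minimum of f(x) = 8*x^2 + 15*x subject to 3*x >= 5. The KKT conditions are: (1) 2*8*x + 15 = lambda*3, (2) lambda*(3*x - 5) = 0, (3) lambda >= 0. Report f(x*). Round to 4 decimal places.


Step 1: Try lambda = 0 (constraint inactive).
x_unc = -15/(2*8) = -0.9375
Check: 3*-0.9375 = -2.8125 < 5 -- violated!
Step 2: Constraint must be active: 3*x = 5
x* = 5/3 = 1.6667 (rounded; the exact value 5/3 is used below)
lambda = (2*8*(5/3) + 15)/3 = 13.8889
Step 3: Compute optimal value.
f(x*) = 8*(5/3)^2 + 15*(5/3) = 47.2222


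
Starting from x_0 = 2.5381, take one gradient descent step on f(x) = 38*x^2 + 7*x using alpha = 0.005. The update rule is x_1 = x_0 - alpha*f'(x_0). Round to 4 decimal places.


We compute the gradient at x_0 and apply the update.
f'(x) = 76*x + 7
f'(2.5381) = 76*2.5381 + 7 = 199.8956
x_1 = 2.5381 - 0.005*199.8956 = 1.5386


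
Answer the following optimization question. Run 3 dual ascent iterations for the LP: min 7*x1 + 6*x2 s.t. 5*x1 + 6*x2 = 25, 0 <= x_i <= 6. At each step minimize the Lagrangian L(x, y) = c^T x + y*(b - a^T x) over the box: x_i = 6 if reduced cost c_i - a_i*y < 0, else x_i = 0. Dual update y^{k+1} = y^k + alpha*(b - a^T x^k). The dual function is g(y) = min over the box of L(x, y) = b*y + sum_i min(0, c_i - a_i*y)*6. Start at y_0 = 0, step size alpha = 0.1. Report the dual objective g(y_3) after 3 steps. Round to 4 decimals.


Dual ascent for LP: min 7*x1 + 6*x2, 5*x1 + 6*x2 = 25, 0 <= x_i <= 6
Step 1: y^k = 0.0, reduced costs: (7.0, 6.0)
  x^k = (0.0, 0.0), subgradient = b - a^T x = 25.0
  y^{k+1} = 0.0 + 0.1*25.0 = 2.5
Step 2: y^k = 2.5, reduced costs: (-5.5, -9.0)
  x^k = (6.0, 6.0), subgradient = b - a^T x = -41.0
  y^{k+1} = 2.5 + 0.1*-41.0 = -1.6
Step 3: y^k = -1.6, reduced costs: (15.0, 15.6)
  x^k = (0.0, 0.0), subgradient = b - a^T x = 25.0
  y^{k+1} = -1.6 + 0.1*25.0 = 0.9
Dual objective at y_3 = 0.9: reduced costs (2.5, 0.6), box minimizer x = (0.0, 0.0)
g(y_3) = b*y + (c1 - a1*y)*x1 + (c2 - a2*y)*x2 = 25*0.9 + 2.5*0.0 + 0.6*0.0 = 22.5 + 0.0 + 0.0 = 22.5
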